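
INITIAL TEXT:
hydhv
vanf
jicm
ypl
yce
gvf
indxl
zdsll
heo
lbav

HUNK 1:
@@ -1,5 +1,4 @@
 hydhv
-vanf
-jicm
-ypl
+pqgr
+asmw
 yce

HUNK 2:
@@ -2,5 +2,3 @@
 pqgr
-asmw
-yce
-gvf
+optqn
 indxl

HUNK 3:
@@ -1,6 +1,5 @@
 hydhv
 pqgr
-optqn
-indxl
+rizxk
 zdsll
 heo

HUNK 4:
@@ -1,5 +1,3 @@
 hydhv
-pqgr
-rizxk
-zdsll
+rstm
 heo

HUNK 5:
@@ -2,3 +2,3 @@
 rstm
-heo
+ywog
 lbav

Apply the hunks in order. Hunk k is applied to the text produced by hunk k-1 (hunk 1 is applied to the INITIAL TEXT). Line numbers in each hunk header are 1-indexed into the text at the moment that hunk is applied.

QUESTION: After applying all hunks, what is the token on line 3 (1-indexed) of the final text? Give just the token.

Answer: ywog

Derivation:
Hunk 1: at line 1 remove [vanf,jicm,ypl] add [pqgr,asmw] -> 9 lines: hydhv pqgr asmw yce gvf indxl zdsll heo lbav
Hunk 2: at line 2 remove [asmw,yce,gvf] add [optqn] -> 7 lines: hydhv pqgr optqn indxl zdsll heo lbav
Hunk 3: at line 1 remove [optqn,indxl] add [rizxk] -> 6 lines: hydhv pqgr rizxk zdsll heo lbav
Hunk 4: at line 1 remove [pqgr,rizxk,zdsll] add [rstm] -> 4 lines: hydhv rstm heo lbav
Hunk 5: at line 2 remove [heo] add [ywog] -> 4 lines: hydhv rstm ywog lbav
Final line 3: ywog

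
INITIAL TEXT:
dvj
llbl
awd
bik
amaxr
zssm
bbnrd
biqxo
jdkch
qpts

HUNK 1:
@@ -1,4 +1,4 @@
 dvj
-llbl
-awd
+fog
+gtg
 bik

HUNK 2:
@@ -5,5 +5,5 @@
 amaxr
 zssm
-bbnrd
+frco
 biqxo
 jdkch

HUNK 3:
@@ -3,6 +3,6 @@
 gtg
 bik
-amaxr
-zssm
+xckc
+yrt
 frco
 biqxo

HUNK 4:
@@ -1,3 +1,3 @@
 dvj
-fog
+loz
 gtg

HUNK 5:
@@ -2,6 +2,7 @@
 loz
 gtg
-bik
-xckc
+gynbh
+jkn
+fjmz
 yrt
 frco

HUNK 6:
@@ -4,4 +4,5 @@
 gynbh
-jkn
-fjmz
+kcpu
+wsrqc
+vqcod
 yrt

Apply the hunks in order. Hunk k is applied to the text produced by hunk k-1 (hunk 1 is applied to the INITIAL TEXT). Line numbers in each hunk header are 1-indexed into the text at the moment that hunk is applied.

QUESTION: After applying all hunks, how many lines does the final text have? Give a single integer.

Hunk 1: at line 1 remove [llbl,awd] add [fog,gtg] -> 10 lines: dvj fog gtg bik amaxr zssm bbnrd biqxo jdkch qpts
Hunk 2: at line 5 remove [bbnrd] add [frco] -> 10 lines: dvj fog gtg bik amaxr zssm frco biqxo jdkch qpts
Hunk 3: at line 3 remove [amaxr,zssm] add [xckc,yrt] -> 10 lines: dvj fog gtg bik xckc yrt frco biqxo jdkch qpts
Hunk 4: at line 1 remove [fog] add [loz] -> 10 lines: dvj loz gtg bik xckc yrt frco biqxo jdkch qpts
Hunk 5: at line 2 remove [bik,xckc] add [gynbh,jkn,fjmz] -> 11 lines: dvj loz gtg gynbh jkn fjmz yrt frco biqxo jdkch qpts
Hunk 6: at line 4 remove [jkn,fjmz] add [kcpu,wsrqc,vqcod] -> 12 lines: dvj loz gtg gynbh kcpu wsrqc vqcod yrt frco biqxo jdkch qpts
Final line count: 12

Answer: 12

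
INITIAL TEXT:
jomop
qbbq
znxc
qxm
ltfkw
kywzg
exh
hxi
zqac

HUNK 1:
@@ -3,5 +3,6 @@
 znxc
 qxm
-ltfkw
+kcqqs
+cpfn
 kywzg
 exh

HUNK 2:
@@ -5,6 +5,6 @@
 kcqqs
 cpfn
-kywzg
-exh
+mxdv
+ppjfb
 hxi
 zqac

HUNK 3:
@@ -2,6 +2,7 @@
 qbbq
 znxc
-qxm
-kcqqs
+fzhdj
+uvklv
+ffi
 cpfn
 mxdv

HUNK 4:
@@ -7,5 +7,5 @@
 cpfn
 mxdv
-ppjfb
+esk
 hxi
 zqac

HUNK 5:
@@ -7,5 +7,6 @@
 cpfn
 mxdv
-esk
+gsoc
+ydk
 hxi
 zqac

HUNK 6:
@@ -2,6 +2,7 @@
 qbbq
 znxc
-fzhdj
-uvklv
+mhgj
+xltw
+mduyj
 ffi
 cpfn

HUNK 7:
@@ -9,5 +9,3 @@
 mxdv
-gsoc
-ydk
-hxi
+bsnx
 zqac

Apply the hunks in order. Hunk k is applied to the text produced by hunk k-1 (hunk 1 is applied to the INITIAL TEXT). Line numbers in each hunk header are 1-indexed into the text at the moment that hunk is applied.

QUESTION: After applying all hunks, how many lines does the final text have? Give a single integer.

Hunk 1: at line 3 remove [ltfkw] add [kcqqs,cpfn] -> 10 lines: jomop qbbq znxc qxm kcqqs cpfn kywzg exh hxi zqac
Hunk 2: at line 5 remove [kywzg,exh] add [mxdv,ppjfb] -> 10 lines: jomop qbbq znxc qxm kcqqs cpfn mxdv ppjfb hxi zqac
Hunk 3: at line 2 remove [qxm,kcqqs] add [fzhdj,uvklv,ffi] -> 11 lines: jomop qbbq znxc fzhdj uvklv ffi cpfn mxdv ppjfb hxi zqac
Hunk 4: at line 7 remove [ppjfb] add [esk] -> 11 lines: jomop qbbq znxc fzhdj uvklv ffi cpfn mxdv esk hxi zqac
Hunk 5: at line 7 remove [esk] add [gsoc,ydk] -> 12 lines: jomop qbbq znxc fzhdj uvklv ffi cpfn mxdv gsoc ydk hxi zqac
Hunk 6: at line 2 remove [fzhdj,uvklv] add [mhgj,xltw,mduyj] -> 13 lines: jomop qbbq znxc mhgj xltw mduyj ffi cpfn mxdv gsoc ydk hxi zqac
Hunk 7: at line 9 remove [gsoc,ydk,hxi] add [bsnx] -> 11 lines: jomop qbbq znxc mhgj xltw mduyj ffi cpfn mxdv bsnx zqac
Final line count: 11

Answer: 11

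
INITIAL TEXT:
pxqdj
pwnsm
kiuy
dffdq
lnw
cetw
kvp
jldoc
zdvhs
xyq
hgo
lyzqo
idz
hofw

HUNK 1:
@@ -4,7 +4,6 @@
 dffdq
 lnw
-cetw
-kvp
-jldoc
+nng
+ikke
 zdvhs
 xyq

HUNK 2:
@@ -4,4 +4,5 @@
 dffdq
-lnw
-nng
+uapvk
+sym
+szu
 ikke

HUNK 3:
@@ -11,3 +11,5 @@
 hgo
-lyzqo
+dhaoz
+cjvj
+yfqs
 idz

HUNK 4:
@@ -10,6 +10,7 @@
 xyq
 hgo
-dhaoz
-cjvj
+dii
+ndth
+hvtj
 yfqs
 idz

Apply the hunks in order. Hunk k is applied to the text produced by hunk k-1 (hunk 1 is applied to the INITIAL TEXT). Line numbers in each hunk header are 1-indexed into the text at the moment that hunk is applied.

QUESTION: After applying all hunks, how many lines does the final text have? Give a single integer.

Answer: 17

Derivation:
Hunk 1: at line 4 remove [cetw,kvp,jldoc] add [nng,ikke] -> 13 lines: pxqdj pwnsm kiuy dffdq lnw nng ikke zdvhs xyq hgo lyzqo idz hofw
Hunk 2: at line 4 remove [lnw,nng] add [uapvk,sym,szu] -> 14 lines: pxqdj pwnsm kiuy dffdq uapvk sym szu ikke zdvhs xyq hgo lyzqo idz hofw
Hunk 3: at line 11 remove [lyzqo] add [dhaoz,cjvj,yfqs] -> 16 lines: pxqdj pwnsm kiuy dffdq uapvk sym szu ikke zdvhs xyq hgo dhaoz cjvj yfqs idz hofw
Hunk 4: at line 10 remove [dhaoz,cjvj] add [dii,ndth,hvtj] -> 17 lines: pxqdj pwnsm kiuy dffdq uapvk sym szu ikke zdvhs xyq hgo dii ndth hvtj yfqs idz hofw
Final line count: 17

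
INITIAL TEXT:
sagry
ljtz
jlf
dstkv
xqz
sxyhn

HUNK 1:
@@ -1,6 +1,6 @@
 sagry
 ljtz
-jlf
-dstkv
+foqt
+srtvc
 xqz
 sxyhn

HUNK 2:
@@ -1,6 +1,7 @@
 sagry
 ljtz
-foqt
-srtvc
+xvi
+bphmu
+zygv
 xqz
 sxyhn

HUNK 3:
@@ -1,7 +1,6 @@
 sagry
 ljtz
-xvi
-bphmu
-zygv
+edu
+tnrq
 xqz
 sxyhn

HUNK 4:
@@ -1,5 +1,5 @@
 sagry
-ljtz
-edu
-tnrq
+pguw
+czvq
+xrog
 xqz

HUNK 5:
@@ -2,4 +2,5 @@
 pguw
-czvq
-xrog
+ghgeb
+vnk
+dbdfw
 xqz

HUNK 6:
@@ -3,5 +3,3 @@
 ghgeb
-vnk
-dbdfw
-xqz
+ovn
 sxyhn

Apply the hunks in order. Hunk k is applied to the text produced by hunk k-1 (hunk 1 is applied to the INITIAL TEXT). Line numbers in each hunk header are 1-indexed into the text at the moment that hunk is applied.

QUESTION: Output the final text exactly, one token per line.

Hunk 1: at line 1 remove [jlf,dstkv] add [foqt,srtvc] -> 6 lines: sagry ljtz foqt srtvc xqz sxyhn
Hunk 2: at line 1 remove [foqt,srtvc] add [xvi,bphmu,zygv] -> 7 lines: sagry ljtz xvi bphmu zygv xqz sxyhn
Hunk 3: at line 1 remove [xvi,bphmu,zygv] add [edu,tnrq] -> 6 lines: sagry ljtz edu tnrq xqz sxyhn
Hunk 4: at line 1 remove [ljtz,edu,tnrq] add [pguw,czvq,xrog] -> 6 lines: sagry pguw czvq xrog xqz sxyhn
Hunk 5: at line 2 remove [czvq,xrog] add [ghgeb,vnk,dbdfw] -> 7 lines: sagry pguw ghgeb vnk dbdfw xqz sxyhn
Hunk 6: at line 3 remove [vnk,dbdfw,xqz] add [ovn] -> 5 lines: sagry pguw ghgeb ovn sxyhn

Answer: sagry
pguw
ghgeb
ovn
sxyhn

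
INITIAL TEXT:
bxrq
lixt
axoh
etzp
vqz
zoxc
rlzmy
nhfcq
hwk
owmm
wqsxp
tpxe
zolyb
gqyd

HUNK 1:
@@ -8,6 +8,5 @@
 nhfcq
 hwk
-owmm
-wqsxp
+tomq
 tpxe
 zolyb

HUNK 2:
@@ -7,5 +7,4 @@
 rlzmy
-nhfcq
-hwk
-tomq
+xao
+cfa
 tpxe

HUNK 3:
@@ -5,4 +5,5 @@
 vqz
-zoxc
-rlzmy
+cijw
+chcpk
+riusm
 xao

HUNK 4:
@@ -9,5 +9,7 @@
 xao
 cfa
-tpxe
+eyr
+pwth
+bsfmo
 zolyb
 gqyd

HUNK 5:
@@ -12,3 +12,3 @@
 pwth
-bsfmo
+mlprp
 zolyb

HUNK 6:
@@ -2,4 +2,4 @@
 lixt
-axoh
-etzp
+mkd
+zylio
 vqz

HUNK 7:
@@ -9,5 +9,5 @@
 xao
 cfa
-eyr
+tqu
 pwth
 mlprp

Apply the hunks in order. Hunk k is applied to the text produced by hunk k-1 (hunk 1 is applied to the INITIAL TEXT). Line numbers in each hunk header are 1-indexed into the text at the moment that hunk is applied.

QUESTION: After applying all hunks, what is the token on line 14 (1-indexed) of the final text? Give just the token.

Hunk 1: at line 8 remove [owmm,wqsxp] add [tomq] -> 13 lines: bxrq lixt axoh etzp vqz zoxc rlzmy nhfcq hwk tomq tpxe zolyb gqyd
Hunk 2: at line 7 remove [nhfcq,hwk,tomq] add [xao,cfa] -> 12 lines: bxrq lixt axoh etzp vqz zoxc rlzmy xao cfa tpxe zolyb gqyd
Hunk 3: at line 5 remove [zoxc,rlzmy] add [cijw,chcpk,riusm] -> 13 lines: bxrq lixt axoh etzp vqz cijw chcpk riusm xao cfa tpxe zolyb gqyd
Hunk 4: at line 9 remove [tpxe] add [eyr,pwth,bsfmo] -> 15 lines: bxrq lixt axoh etzp vqz cijw chcpk riusm xao cfa eyr pwth bsfmo zolyb gqyd
Hunk 5: at line 12 remove [bsfmo] add [mlprp] -> 15 lines: bxrq lixt axoh etzp vqz cijw chcpk riusm xao cfa eyr pwth mlprp zolyb gqyd
Hunk 6: at line 2 remove [axoh,etzp] add [mkd,zylio] -> 15 lines: bxrq lixt mkd zylio vqz cijw chcpk riusm xao cfa eyr pwth mlprp zolyb gqyd
Hunk 7: at line 9 remove [eyr] add [tqu] -> 15 lines: bxrq lixt mkd zylio vqz cijw chcpk riusm xao cfa tqu pwth mlprp zolyb gqyd
Final line 14: zolyb

Answer: zolyb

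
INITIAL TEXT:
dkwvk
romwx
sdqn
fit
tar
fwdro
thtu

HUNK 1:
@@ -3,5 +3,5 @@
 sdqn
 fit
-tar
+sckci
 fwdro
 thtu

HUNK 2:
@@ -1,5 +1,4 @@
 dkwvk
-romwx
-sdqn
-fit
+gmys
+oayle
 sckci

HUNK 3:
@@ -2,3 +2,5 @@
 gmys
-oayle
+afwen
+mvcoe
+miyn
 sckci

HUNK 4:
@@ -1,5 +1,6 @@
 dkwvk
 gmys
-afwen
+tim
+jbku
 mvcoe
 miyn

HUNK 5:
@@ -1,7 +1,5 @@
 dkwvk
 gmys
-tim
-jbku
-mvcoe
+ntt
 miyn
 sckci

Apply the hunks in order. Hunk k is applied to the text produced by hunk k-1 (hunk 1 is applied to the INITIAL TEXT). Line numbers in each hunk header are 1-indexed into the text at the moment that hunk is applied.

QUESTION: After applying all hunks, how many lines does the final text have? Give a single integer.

Answer: 7

Derivation:
Hunk 1: at line 3 remove [tar] add [sckci] -> 7 lines: dkwvk romwx sdqn fit sckci fwdro thtu
Hunk 2: at line 1 remove [romwx,sdqn,fit] add [gmys,oayle] -> 6 lines: dkwvk gmys oayle sckci fwdro thtu
Hunk 3: at line 2 remove [oayle] add [afwen,mvcoe,miyn] -> 8 lines: dkwvk gmys afwen mvcoe miyn sckci fwdro thtu
Hunk 4: at line 1 remove [afwen] add [tim,jbku] -> 9 lines: dkwvk gmys tim jbku mvcoe miyn sckci fwdro thtu
Hunk 5: at line 1 remove [tim,jbku,mvcoe] add [ntt] -> 7 lines: dkwvk gmys ntt miyn sckci fwdro thtu
Final line count: 7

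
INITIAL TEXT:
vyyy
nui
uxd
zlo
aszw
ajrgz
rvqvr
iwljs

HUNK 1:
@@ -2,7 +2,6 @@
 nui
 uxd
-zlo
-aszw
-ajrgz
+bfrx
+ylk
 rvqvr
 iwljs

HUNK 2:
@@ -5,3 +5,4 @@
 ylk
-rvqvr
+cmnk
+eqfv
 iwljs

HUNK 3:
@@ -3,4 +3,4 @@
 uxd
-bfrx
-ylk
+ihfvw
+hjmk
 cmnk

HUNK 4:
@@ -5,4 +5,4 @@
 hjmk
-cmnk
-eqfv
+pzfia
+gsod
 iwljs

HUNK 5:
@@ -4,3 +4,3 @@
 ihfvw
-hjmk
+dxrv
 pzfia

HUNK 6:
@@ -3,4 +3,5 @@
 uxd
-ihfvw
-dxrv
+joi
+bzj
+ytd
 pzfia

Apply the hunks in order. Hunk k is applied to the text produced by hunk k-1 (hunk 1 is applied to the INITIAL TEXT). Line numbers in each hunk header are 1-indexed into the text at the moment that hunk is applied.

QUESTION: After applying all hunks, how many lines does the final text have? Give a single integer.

Answer: 9

Derivation:
Hunk 1: at line 2 remove [zlo,aszw,ajrgz] add [bfrx,ylk] -> 7 lines: vyyy nui uxd bfrx ylk rvqvr iwljs
Hunk 2: at line 5 remove [rvqvr] add [cmnk,eqfv] -> 8 lines: vyyy nui uxd bfrx ylk cmnk eqfv iwljs
Hunk 3: at line 3 remove [bfrx,ylk] add [ihfvw,hjmk] -> 8 lines: vyyy nui uxd ihfvw hjmk cmnk eqfv iwljs
Hunk 4: at line 5 remove [cmnk,eqfv] add [pzfia,gsod] -> 8 lines: vyyy nui uxd ihfvw hjmk pzfia gsod iwljs
Hunk 5: at line 4 remove [hjmk] add [dxrv] -> 8 lines: vyyy nui uxd ihfvw dxrv pzfia gsod iwljs
Hunk 6: at line 3 remove [ihfvw,dxrv] add [joi,bzj,ytd] -> 9 lines: vyyy nui uxd joi bzj ytd pzfia gsod iwljs
Final line count: 9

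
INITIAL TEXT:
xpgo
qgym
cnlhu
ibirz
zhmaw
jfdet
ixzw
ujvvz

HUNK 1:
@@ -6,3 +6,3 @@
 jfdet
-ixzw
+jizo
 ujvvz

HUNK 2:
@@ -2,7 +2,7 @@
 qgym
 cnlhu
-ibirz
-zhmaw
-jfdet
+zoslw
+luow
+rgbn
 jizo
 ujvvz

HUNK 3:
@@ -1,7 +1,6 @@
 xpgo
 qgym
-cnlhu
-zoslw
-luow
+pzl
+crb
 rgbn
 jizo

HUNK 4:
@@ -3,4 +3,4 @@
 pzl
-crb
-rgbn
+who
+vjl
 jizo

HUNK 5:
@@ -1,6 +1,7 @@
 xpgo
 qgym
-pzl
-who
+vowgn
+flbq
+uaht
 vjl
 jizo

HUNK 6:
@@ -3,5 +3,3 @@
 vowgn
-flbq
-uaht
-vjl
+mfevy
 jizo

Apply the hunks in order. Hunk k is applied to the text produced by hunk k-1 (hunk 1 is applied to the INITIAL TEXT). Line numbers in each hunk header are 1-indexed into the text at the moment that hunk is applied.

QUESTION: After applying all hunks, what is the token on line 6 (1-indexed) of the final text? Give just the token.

Answer: ujvvz

Derivation:
Hunk 1: at line 6 remove [ixzw] add [jizo] -> 8 lines: xpgo qgym cnlhu ibirz zhmaw jfdet jizo ujvvz
Hunk 2: at line 2 remove [ibirz,zhmaw,jfdet] add [zoslw,luow,rgbn] -> 8 lines: xpgo qgym cnlhu zoslw luow rgbn jizo ujvvz
Hunk 3: at line 1 remove [cnlhu,zoslw,luow] add [pzl,crb] -> 7 lines: xpgo qgym pzl crb rgbn jizo ujvvz
Hunk 4: at line 3 remove [crb,rgbn] add [who,vjl] -> 7 lines: xpgo qgym pzl who vjl jizo ujvvz
Hunk 5: at line 1 remove [pzl,who] add [vowgn,flbq,uaht] -> 8 lines: xpgo qgym vowgn flbq uaht vjl jizo ujvvz
Hunk 6: at line 3 remove [flbq,uaht,vjl] add [mfevy] -> 6 lines: xpgo qgym vowgn mfevy jizo ujvvz
Final line 6: ujvvz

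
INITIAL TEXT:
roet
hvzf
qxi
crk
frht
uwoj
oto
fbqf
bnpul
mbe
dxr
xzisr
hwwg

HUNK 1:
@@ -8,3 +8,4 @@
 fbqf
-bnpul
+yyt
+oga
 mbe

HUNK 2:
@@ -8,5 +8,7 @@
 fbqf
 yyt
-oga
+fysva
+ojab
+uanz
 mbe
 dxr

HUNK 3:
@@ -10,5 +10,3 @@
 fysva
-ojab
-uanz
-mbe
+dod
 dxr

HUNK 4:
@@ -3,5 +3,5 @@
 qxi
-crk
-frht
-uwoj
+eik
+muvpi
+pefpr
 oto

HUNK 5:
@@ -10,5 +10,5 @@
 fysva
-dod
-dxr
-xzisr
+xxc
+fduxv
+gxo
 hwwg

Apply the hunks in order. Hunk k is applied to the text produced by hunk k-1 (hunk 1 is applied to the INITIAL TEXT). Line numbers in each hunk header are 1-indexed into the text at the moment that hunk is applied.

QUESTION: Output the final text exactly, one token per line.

Hunk 1: at line 8 remove [bnpul] add [yyt,oga] -> 14 lines: roet hvzf qxi crk frht uwoj oto fbqf yyt oga mbe dxr xzisr hwwg
Hunk 2: at line 8 remove [oga] add [fysva,ojab,uanz] -> 16 lines: roet hvzf qxi crk frht uwoj oto fbqf yyt fysva ojab uanz mbe dxr xzisr hwwg
Hunk 3: at line 10 remove [ojab,uanz,mbe] add [dod] -> 14 lines: roet hvzf qxi crk frht uwoj oto fbqf yyt fysva dod dxr xzisr hwwg
Hunk 4: at line 3 remove [crk,frht,uwoj] add [eik,muvpi,pefpr] -> 14 lines: roet hvzf qxi eik muvpi pefpr oto fbqf yyt fysva dod dxr xzisr hwwg
Hunk 5: at line 10 remove [dod,dxr,xzisr] add [xxc,fduxv,gxo] -> 14 lines: roet hvzf qxi eik muvpi pefpr oto fbqf yyt fysva xxc fduxv gxo hwwg

Answer: roet
hvzf
qxi
eik
muvpi
pefpr
oto
fbqf
yyt
fysva
xxc
fduxv
gxo
hwwg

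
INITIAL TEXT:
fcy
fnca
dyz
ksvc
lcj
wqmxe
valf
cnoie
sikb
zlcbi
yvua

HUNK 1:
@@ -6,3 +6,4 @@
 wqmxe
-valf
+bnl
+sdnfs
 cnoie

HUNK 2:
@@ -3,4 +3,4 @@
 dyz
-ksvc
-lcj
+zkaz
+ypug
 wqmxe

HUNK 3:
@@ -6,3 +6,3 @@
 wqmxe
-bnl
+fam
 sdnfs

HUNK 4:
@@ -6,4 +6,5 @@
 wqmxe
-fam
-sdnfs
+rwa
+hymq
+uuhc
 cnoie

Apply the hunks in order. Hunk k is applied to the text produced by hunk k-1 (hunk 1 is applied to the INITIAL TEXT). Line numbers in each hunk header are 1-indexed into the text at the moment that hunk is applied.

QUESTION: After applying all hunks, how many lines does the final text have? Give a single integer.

Hunk 1: at line 6 remove [valf] add [bnl,sdnfs] -> 12 lines: fcy fnca dyz ksvc lcj wqmxe bnl sdnfs cnoie sikb zlcbi yvua
Hunk 2: at line 3 remove [ksvc,lcj] add [zkaz,ypug] -> 12 lines: fcy fnca dyz zkaz ypug wqmxe bnl sdnfs cnoie sikb zlcbi yvua
Hunk 3: at line 6 remove [bnl] add [fam] -> 12 lines: fcy fnca dyz zkaz ypug wqmxe fam sdnfs cnoie sikb zlcbi yvua
Hunk 4: at line 6 remove [fam,sdnfs] add [rwa,hymq,uuhc] -> 13 lines: fcy fnca dyz zkaz ypug wqmxe rwa hymq uuhc cnoie sikb zlcbi yvua
Final line count: 13

Answer: 13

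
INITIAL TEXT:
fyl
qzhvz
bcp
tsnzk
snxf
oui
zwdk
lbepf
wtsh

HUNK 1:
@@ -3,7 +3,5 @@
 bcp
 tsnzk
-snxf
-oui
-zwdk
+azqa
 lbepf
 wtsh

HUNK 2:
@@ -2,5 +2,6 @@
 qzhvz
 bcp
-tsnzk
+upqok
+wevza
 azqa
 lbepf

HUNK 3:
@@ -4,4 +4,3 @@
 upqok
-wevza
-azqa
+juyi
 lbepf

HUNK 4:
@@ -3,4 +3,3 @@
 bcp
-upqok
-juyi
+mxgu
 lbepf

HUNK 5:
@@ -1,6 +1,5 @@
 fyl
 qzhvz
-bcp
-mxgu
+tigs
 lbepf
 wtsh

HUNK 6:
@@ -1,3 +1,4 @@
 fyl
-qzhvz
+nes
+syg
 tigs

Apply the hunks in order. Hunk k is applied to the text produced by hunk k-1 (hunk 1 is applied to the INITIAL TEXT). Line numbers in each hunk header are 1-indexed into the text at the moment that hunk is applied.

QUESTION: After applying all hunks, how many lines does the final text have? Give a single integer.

Answer: 6

Derivation:
Hunk 1: at line 3 remove [snxf,oui,zwdk] add [azqa] -> 7 lines: fyl qzhvz bcp tsnzk azqa lbepf wtsh
Hunk 2: at line 2 remove [tsnzk] add [upqok,wevza] -> 8 lines: fyl qzhvz bcp upqok wevza azqa lbepf wtsh
Hunk 3: at line 4 remove [wevza,azqa] add [juyi] -> 7 lines: fyl qzhvz bcp upqok juyi lbepf wtsh
Hunk 4: at line 3 remove [upqok,juyi] add [mxgu] -> 6 lines: fyl qzhvz bcp mxgu lbepf wtsh
Hunk 5: at line 1 remove [bcp,mxgu] add [tigs] -> 5 lines: fyl qzhvz tigs lbepf wtsh
Hunk 6: at line 1 remove [qzhvz] add [nes,syg] -> 6 lines: fyl nes syg tigs lbepf wtsh
Final line count: 6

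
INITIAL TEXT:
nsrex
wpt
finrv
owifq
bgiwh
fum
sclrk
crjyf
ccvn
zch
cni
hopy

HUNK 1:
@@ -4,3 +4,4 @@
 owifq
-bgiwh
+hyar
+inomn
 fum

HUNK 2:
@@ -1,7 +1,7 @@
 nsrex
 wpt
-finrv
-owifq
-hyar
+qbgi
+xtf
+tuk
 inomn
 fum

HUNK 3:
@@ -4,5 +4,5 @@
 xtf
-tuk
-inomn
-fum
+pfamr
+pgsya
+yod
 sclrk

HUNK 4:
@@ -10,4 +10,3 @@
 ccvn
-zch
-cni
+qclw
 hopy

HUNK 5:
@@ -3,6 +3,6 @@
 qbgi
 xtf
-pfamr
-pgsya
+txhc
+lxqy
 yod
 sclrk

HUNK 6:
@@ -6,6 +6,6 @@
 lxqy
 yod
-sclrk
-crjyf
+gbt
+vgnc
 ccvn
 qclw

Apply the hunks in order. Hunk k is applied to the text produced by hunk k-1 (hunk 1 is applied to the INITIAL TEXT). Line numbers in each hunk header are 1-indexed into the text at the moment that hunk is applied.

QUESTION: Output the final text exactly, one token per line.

Hunk 1: at line 4 remove [bgiwh] add [hyar,inomn] -> 13 lines: nsrex wpt finrv owifq hyar inomn fum sclrk crjyf ccvn zch cni hopy
Hunk 2: at line 1 remove [finrv,owifq,hyar] add [qbgi,xtf,tuk] -> 13 lines: nsrex wpt qbgi xtf tuk inomn fum sclrk crjyf ccvn zch cni hopy
Hunk 3: at line 4 remove [tuk,inomn,fum] add [pfamr,pgsya,yod] -> 13 lines: nsrex wpt qbgi xtf pfamr pgsya yod sclrk crjyf ccvn zch cni hopy
Hunk 4: at line 10 remove [zch,cni] add [qclw] -> 12 lines: nsrex wpt qbgi xtf pfamr pgsya yod sclrk crjyf ccvn qclw hopy
Hunk 5: at line 3 remove [pfamr,pgsya] add [txhc,lxqy] -> 12 lines: nsrex wpt qbgi xtf txhc lxqy yod sclrk crjyf ccvn qclw hopy
Hunk 6: at line 6 remove [sclrk,crjyf] add [gbt,vgnc] -> 12 lines: nsrex wpt qbgi xtf txhc lxqy yod gbt vgnc ccvn qclw hopy

Answer: nsrex
wpt
qbgi
xtf
txhc
lxqy
yod
gbt
vgnc
ccvn
qclw
hopy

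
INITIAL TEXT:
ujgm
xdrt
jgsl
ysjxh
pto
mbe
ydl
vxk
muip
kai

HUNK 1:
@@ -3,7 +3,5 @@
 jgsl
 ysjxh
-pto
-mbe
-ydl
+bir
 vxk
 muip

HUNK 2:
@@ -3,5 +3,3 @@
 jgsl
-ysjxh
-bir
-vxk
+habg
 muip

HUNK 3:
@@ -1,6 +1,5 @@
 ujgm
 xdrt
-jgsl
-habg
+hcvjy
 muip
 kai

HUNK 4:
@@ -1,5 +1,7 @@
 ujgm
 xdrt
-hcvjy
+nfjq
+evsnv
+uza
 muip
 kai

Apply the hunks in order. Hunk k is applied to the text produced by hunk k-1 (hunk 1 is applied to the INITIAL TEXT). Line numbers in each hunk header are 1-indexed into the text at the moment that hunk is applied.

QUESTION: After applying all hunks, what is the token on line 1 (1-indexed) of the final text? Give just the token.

Hunk 1: at line 3 remove [pto,mbe,ydl] add [bir] -> 8 lines: ujgm xdrt jgsl ysjxh bir vxk muip kai
Hunk 2: at line 3 remove [ysjxh,bir,vxk] add [habg] -> 6 lines: ujgm xdrt jgsl habg muip kai
Hunk 3: at line 1 remove [jgsl,habg] add [hcvjy] -> 5 lines: ujgm xdrt hcvjy muip kai
Hunk 4: at line 1 remove [hcvjy] add [nfjq,evsnv,uza] -> 7 lines: ujgm xdrt nfjq evsnv uza muip kai
Final line 1: ujgm

Answer: ujgm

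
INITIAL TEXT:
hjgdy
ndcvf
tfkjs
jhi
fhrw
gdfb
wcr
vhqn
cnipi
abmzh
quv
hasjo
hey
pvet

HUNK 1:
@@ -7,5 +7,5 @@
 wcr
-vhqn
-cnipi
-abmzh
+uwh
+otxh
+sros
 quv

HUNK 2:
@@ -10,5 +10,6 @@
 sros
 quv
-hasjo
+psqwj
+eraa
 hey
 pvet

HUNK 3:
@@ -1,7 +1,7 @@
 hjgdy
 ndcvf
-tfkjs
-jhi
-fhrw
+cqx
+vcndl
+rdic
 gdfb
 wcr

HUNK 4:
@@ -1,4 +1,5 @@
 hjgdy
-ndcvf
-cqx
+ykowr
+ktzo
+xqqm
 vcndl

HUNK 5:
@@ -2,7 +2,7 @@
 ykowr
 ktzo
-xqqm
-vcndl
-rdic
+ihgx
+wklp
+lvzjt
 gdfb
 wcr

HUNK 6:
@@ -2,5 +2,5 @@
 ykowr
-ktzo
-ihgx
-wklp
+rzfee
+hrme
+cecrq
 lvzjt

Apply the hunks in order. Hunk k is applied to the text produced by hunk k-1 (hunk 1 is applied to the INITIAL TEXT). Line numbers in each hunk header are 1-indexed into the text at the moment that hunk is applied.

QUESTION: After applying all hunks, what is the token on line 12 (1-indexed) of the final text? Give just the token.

Answer: quv

Derivation:
Hunk 1: at line 7 remove [vhqn,cnipi,abmzh] add [uwh,otxh,sros] -> 14 lines: hjgdy ndcvf tfkjs jhi fhrw gdfb wcr uwh otxh sros quv hasjo hey pvet
Hunk 2: at line 10 remove [hasjo] add [psqwj,eraa] -> 15 lines: hjgdy ndcvf tfkjs jhi fhrw gdfb wcr uwh otxh sros quv psqwj eraa hey pvet
Hunk 3: at line 1 remove [tfkjs,jhi,fhrw] add [cqx,vcndl,rdic] -> 15 lines: hjgdy ndcvf cqx vcndl rdic gdfb wcr uwh otxh sros quv psqwj eraa hey pvet
Hunk 4: at line 1 remove [ndcvf,cqx] add [ykowr,ktzo,xqqm] -> 16 lines: hjgdy ykowr ktzo xqqm vcndl rdic gdfb wcr uwh otxh sros quv psqwj eraa hey pvet
Hunk 5: at line 2 remove [xqqm,vcndl,rdic] add [ihgx,wklp,lvzjt] -> 16 lines: hjgdy ykowr ktzo ihgx wklp lvzjt gdfb wcr uwh otxh sros quv psqwj eraa hey pvet
Hunk 6: at line 2 remove [ktzo,ihgx,wklp] add [rzfee,hrme,cecrq] -> 16 lines: hjgdy ykowr rzfee hrme cecrq lvzjt gdfb wcr uwh otxh sros quv psqwj eraa hey pvet
Final line 12: quv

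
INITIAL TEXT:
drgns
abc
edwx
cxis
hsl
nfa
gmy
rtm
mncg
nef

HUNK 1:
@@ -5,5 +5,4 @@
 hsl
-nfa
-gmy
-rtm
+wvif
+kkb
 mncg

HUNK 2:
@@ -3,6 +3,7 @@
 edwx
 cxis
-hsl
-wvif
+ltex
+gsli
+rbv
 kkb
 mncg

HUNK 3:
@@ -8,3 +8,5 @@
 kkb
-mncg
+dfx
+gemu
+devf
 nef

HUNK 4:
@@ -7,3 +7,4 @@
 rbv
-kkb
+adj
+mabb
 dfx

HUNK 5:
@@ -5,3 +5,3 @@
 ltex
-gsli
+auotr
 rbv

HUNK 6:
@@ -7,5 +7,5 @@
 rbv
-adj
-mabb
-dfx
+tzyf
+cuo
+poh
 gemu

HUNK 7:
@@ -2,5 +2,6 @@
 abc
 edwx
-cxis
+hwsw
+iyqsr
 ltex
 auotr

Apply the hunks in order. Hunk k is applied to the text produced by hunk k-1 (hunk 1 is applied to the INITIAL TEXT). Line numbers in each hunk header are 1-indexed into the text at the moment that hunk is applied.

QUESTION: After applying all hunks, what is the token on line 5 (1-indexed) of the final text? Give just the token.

Answer: iyqsr

Derivation:
Hunk 1: at line 5 remove [nfa,gmy,rtm] add [wvif,kkb] -> 9 lines: drgns abc edwx cxis hsl wvif kkb mncg nef
Hunk 2: at line 3 remove [hsl,wvif] add [ltex,gsli,rbv] -> 10 lines: drgns abc edwx cxis ltex gsli rbv kkb mncg nef
Hunk 3: at line 8 remove [mncg] add [dfx,gemu,devf] -> 12 lines: drgns abc edwx cxis ltex gsli rbv kkb dfx gemu devf nef
Hunk 4: at line 7 remove [kkb] add [adj,mabb] -> 13 lines: drgns abc edwx cxis ltex gsli rbv adj mabb dfx gemu devf nef
Hunk 5: at line 5 remove [gsli] add [auotr] -> 13 lines: drgns abc edwx cxis ltex auotr rbv adj mabb dfx gemu devf nef
Hunk 6: at line 7 remove [adj,mabb,dfx] add [tzyf,cuo,poh] -> 13 lines: drgns abc edwx cxis ltex auotr rbv tzyf cuo poh gemu devf nef
Hunk 7: at line 2 remove [cxis] add [hwsw,iyqsr] -> 14 lines: drgns abc edwx hwsw iyqsr ltex auotr rbv tzyf cuo poh gemu devf nef
Final line 5: iyqsr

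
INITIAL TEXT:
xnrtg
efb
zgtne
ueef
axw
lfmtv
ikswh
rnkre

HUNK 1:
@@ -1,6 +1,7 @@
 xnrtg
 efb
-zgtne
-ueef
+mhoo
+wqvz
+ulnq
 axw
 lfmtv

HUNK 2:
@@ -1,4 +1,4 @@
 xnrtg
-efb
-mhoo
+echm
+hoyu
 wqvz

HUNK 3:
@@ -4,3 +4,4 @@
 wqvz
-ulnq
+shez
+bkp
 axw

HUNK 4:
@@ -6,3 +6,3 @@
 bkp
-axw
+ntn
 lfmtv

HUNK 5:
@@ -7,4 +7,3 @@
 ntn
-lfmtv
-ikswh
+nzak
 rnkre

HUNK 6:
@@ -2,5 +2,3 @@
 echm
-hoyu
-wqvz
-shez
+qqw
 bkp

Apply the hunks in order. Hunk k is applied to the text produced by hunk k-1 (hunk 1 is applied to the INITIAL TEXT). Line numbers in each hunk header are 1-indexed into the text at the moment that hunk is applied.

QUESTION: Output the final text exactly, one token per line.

Hunk 1: at line 1 remove [zgtne,ueef] add [mhoo,wqvz,ulnq] -> 9 lines: xnrtg efb mhoo wqvz ulnq axw lfmtv ikswh rnkre
Hunk 2: at line 1 remove [efb,mhoo] add [echm,hoyu] -> 9 lines: xnrtg echm hoyu wqvz ulnq axw lfmtv ikswh rnkre
Hunk 3: at line 4 remove [ulnq] add [shez,bkp] -> 10 lines: xnrtg echm hoyu wqvz shez bkp axw lfmtv ikswh rnkre
Hunk 4: at line 6 remove [axw] add [ntn] -> 10 lines: xnrtg echm hoyu wqvz shez bkp ntn lfmtv ikswh rnkre
Hunk 5: at line 7 remove [lfmtv,ikswh] add [nzak] -> 9 lines: xnrtg echm hoyu wqvz shez bkp ntn nzak rnkre
Hunk 6: at line 2 remove [hoyu,wqvz,shez] add [qqw] -> 7 lines: xnrtg echm qqw bkp ntn nzak rnkre

Answer: xnrtg
echm
qqw
bkp
ntn
nzak
rnkre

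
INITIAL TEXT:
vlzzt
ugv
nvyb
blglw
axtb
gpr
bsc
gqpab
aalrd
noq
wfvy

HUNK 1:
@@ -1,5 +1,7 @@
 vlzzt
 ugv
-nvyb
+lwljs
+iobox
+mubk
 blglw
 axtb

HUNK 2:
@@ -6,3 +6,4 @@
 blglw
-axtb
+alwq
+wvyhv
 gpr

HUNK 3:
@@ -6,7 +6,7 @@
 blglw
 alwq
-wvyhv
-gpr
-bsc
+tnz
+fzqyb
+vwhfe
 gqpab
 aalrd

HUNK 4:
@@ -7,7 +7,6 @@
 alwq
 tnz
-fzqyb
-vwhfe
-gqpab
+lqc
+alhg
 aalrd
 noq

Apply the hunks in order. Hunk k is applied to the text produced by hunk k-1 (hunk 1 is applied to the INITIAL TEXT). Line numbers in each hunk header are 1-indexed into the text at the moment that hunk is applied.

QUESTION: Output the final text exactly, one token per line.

Hunk 1: at line 1 remove [nvyb] add [lwljs,iobox,mubk] -> 13 lines: vlzzt ugv lwljs iobox mubk blglw axtb gpr bsc gqpab aalrd noq wfvy
Hunk 2: at line 6 remove [axtb] add [alwq,wvyhv] -> 14 lines: vlzzt ugv lwljs iobox mubk blglw alwq wvyhv gpr bsc gqpab aalrd noq wfvy
Hunk 3: at line 6 remove [wvyhv,gpr,bsc] add [tnz,fzqyb,vwhfe] -> 14 lines: vlzzt ugv lwljs iobox mubk blglw alwq tnz fzqyb vwhfe gqpab aalrd noq wfvy
Hunk 4: at line 7 remove [fzqyb,vwhfe,gqpab] add [lqc,alhg] -> 13 lines: vlzzt ugv lwljs iobox mubk blglw alwq tnz lqc alhg aalrd noq wfvy

Answer: vlzzt
ugv
lwljs
iobox
mubk
blglw
alwq
tnz
lqc
alhg
aalrd
noq
wfvy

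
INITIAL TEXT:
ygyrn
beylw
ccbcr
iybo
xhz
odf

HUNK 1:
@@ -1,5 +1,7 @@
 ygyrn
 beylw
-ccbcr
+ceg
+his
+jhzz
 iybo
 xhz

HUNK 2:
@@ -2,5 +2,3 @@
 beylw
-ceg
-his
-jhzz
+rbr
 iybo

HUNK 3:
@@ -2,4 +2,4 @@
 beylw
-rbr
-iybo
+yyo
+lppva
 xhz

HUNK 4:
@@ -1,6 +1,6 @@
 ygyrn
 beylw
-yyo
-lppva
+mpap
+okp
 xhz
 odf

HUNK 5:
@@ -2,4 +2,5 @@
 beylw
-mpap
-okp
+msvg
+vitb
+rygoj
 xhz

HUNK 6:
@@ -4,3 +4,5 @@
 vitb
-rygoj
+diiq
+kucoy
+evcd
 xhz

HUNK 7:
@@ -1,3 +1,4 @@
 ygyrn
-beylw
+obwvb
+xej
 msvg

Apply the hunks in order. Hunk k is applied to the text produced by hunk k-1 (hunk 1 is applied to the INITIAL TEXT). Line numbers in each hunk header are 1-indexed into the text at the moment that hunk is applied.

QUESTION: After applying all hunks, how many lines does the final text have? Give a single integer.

Answer: 10

Derivation:
Hunk 1: at line 1 remove [ccbcr] add [ceg,his,jhzz] -> 8 lines: ygyrn beylw ceg his jhzz iybo xhz odf
Hunk 2: at line 2 remove [ceg,his,jhzz] add [rbr] -> 6 lines: ygyrn beylw rbr iybo xhz odf
Hunk 3: at line 2 remove [rbr,iybo] add [yyo,lppva] -> 6 lines: ygyrn beylw yyo lppva xhz odf
Hunk 4: at line 1 remove [yyo,lppva] add [mpap,okp] -> 6 lines: ygyrn beylw mpap okp xhz odf
Hunk 5: at line 2 remove [mpap,okp] add [msvg,vitb,rygoj] -> 7 lines: ygyrn beylw msvg vitb rygoj xhz odf
Hunk 6: at line 4 remove [rygoj] add [diiq,kucoy,evcd] -> 9 lines: ygyrn beylw msvg vitb diiq kucoy evcd xhz odf
Hunk 7: at line 1 remove [beylw] add [obwvb,xej] -> 10 lines: ygyrn obwvb xej msvg vitb diiq kucoy evcd xhz odf
Final line count: 10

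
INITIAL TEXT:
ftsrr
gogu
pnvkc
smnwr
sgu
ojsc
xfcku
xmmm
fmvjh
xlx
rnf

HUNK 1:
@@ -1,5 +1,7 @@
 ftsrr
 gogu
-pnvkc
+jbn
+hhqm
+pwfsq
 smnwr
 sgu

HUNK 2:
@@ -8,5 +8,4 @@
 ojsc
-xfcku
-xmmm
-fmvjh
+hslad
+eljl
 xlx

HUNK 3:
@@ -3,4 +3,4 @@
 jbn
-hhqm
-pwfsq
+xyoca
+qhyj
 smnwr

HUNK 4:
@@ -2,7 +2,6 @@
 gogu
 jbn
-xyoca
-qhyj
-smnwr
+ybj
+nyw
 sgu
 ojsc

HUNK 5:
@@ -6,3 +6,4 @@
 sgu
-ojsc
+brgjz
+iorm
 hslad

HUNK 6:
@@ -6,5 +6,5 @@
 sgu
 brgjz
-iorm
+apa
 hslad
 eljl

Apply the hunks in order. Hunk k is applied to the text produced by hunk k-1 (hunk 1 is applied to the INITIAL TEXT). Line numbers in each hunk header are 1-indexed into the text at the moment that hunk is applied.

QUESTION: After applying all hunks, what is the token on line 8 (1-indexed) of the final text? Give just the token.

Hunk 1: at line 1 remove [pnvkc] add [jbn,hhqm,pwfsq] -> 13 lines: ftsrr gogu jbn hhqm pwfsq smnwr sgu ojsc xfcku xmmm fmvjh xlx rnf
Hunk 2: at line 8 remove [xfcku,xmmm,fmvjh] add [hslad,eljl] -> 12 lines: ftsrr gogu jbn hhqm pwfsq smnwr sgu ojsc hslad eljl xlx rnf
Hunk 3: at line 3 remove [hhqm,pwfsq] add [xyoca,qhyj] -> 12 lines: ftsrr gogu jbn xyoca qhyj smnwr sgu ojsc hslad eljl xlx rnf
Hunk 4: at line 2 remove [xyoca,qhyj,smnwr] add [ybj,nyw] -> 11 lines: ftsrr gogu jbn ybj nyw sgu ojsc hslad eljl xlx rnf
Hunk 5: at line 6 remove [ojsc] add [brgjz,iorm] -> 12 lines: ftsrr gogu jbn ybj nyw sgu brgjz iorm hslad eljl xlx rnf
Hunk 6: at line 6 remove [iorm] add [apa] -> 12 lines: ftsrr gogu jbn ybj nyw sgu brgjz apa hslad eljl xlx rnf
Final line 8: apa

Answer: apa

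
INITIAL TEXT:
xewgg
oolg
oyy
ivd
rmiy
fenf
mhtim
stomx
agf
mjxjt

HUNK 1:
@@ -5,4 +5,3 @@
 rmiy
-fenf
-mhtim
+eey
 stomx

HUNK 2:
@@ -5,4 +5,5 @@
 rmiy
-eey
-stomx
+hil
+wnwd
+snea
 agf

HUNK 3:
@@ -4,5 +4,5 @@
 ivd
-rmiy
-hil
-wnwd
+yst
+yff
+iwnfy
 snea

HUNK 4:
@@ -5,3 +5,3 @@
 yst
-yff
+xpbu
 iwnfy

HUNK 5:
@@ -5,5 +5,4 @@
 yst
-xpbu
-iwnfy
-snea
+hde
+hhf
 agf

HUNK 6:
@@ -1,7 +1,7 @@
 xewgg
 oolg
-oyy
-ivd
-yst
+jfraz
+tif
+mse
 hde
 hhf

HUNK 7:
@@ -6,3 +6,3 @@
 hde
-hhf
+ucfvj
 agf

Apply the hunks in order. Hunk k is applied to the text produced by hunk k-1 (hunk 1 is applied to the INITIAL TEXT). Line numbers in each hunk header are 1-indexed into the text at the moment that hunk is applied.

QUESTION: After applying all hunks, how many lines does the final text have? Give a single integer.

Hunk 1: at line 5 remove [fenf,mhtim] add [eey] -> 9 lines: xewgg oolg oyy ivd rmiy eey stomx agf mjxjt
Hunk 2: at line 5 remove [eey,stomx] add [hil,wnwd,snea] -> 10 lines: xewgg oolg oyy ivd rmiy hil wnwd snea agf mjxjt
Hunk 3: at line 4 remove [rmiy,hil,wnwd] add [yst,yff,iwnfy] -> 10 lines: xewgg oolg oyy ivd yst yff iwnfy snea agf mjxjt
Hunk 4: at line 5 remove [yff] add [xpbu] -> 10 lines: xewgg oolg oyy ivd yst xpbu iwnfy snea agf mjxjt
Hunk 5: at line 5 remove [xpbu,iwnfy,snea] add [hde,hhf] -> 9 lines: xewgg oolg oyy ivd yst hde hhf agf mjxjt
Hunk 6: at line 1 remove [oyy,ivd,yst] add [jfraz,tif,mse] -> 9 lines: xewgg oolg jfraz tif mse hde hhf agf mjxjt
Hunk 7: at line 6 remove [hhf] add [ucfvj] -> 9 lines: xewgg oolg jfraz tif mse hde ucfvj agf mjxjt
Final line count: 9

Answer: 9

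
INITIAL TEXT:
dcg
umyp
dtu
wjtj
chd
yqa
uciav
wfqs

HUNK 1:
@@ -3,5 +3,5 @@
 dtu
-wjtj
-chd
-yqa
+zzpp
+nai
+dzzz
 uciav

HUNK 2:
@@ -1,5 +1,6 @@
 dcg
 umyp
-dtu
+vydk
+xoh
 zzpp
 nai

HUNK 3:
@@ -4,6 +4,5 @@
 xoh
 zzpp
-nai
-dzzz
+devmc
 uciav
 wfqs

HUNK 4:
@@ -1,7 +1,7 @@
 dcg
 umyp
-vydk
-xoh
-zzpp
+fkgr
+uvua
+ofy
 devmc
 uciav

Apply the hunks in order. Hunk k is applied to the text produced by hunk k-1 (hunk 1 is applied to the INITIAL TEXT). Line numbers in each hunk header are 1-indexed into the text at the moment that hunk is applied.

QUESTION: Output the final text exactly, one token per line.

Hunk 1: at line 3 remove [wjtj,chd,yqa] add [zzpp,nai,dzzz] -> 8 lines: dcg umyp dtu zzpp nai dzzz uciav wfqs
Hunk 2: at line 1 remove [dtu] add [vydk,xoh] -> 9 lines: dcg umyp vydk xoh zzpp nai dzzz uciav wfqs
Hunk 3: at line 4 remove [nai,dzzz] add [devmc] -> 8 lines: dcg umyp vydk xoh zzpp devmc uciav wfqs
Hunk 4: at line 1 remove [vydk,xoh,zzpp] add [fkgr,uvua,ofy] -> 8 lines: dcg umyp fkgr uvua ofy devmc uciav wfqs

Answer: dcg
umyp
fkgr
uvua
ofy
devmc
uciav
wfqs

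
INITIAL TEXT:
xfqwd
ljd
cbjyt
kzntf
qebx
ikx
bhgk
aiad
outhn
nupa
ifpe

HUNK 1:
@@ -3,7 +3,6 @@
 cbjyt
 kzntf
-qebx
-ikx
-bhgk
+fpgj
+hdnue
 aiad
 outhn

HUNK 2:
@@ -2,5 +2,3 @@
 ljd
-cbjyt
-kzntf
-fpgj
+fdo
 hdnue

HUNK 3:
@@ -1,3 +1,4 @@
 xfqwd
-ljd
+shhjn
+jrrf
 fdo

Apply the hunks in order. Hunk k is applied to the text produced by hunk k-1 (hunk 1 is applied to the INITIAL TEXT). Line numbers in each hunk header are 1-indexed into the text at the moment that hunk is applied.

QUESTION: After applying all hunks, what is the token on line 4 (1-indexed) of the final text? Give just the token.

Answer: fdo

Derivation:
Hunk 1: at line 3 remove [qebx,ikx,bhgk] add [fpgj,hdnue] -> 10 lines: xfqwd ljd cbjyt kzntf fpgj hdnue aiad outhn nupa ifpe
Hunk 2: at line 2 remove [cbjyt,kzntf,fpgj] add [fdo] -> 8 lines: xfqwd ljd fdo hdnue aiad outhn nupa ifpe
Hunk 3: at line 1 remove [ljd] add [shhjn,jrrf] -> 9 lines: xfqwd shhjn jrrf fdo hdnue aiad outhn nupa ifpe
Final line 4: fdo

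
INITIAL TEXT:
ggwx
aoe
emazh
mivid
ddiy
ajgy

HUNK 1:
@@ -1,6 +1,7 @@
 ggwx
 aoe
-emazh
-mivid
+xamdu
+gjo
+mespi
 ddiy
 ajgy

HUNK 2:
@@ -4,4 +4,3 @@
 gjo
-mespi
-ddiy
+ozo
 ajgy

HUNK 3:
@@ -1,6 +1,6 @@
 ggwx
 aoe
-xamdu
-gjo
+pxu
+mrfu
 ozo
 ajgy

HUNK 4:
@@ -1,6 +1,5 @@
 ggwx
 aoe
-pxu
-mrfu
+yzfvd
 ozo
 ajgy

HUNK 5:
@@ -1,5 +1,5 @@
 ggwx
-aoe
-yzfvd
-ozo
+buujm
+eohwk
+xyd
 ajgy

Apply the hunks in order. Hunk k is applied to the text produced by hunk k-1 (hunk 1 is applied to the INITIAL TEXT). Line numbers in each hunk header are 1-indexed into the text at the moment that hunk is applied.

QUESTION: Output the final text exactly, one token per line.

Hunk 1: at line 1 remove [emazh,mivid] add [xamdu,gjo,mespi] -> 7 lines: ggwx aoe xamdu gjo mespi ddiy ajgy
Hunk 2: at line 4 remove [mespi,ddiy] add [ozo] -> 6 lines: ggwx aoe xamdu gjo ozo ajgy
Hunk 3: at line 1 remove [xamdu,gjo] add [pxu,mrfu] -> 6 lines: ggwx aoe pxu mrfu ozo ajgy
Hunk 4: at line 1 remove [pxu,mrfu] add [yzfvd] -> 5 lines: ggwx aoe yzfvd ozo ajgy
Hunk 5: at line 1 remove [aoe,yzfvd,ozo] add [buujm,eohwk,xyd] -> 5 lines: ggwx buujm eohwk xyd ajgy

Answer: ggwx
buujm
eohwk
xyd
ajgy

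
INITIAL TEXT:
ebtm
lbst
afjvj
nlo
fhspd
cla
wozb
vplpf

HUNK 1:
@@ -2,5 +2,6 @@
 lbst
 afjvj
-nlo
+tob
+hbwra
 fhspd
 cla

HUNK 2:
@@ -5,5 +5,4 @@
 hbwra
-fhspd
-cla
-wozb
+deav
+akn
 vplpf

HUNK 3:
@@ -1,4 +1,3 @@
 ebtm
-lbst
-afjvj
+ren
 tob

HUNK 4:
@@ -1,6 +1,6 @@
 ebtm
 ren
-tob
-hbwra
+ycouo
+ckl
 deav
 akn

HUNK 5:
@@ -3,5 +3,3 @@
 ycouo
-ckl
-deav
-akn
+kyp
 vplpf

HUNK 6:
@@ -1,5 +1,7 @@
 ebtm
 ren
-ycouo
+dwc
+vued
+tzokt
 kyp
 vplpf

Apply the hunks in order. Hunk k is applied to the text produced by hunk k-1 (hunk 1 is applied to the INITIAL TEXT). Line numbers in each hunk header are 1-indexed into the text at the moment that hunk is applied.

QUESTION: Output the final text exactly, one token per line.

Answer: ebtm
ren
dwc
vued
tzokt
kyp
vplpf

Derivation:
Hunk 1: at line 2 remove [nlo] add [tob,hbwra] -> 9 lines: ebtm lbst afjvj tob hbwra fhspd cla wozb vplpf
Hunk 2: at line 5 remove [fhspd,cla,wozb] add [deav,akn] -> 8 lines: ebtm lbst afjvj tob hbwra deav akn vplpf
Hunk 3: at line 1 remove [lbst,afjvj] add [ren] -> 7 lines: ebtm ren tob hbwra deav akn vplpf
Hunk 4: at line 1 remove [tob,hbwra] add [ycouo,ckl] -> 7 lines: ebtm ren ycouo ckl deav akn vplpf
Hunk 5: at line 3 remove [ckl,deav,akn] add [kyp] -> 5 lines: ebtm ren ycouo kyp vplpf
Hunk 6: at line 1 remove [ycouo] add [dwc,vued,tzokt] -> 7 lines: ebtm ren dwc vued tzokt kyp vplpf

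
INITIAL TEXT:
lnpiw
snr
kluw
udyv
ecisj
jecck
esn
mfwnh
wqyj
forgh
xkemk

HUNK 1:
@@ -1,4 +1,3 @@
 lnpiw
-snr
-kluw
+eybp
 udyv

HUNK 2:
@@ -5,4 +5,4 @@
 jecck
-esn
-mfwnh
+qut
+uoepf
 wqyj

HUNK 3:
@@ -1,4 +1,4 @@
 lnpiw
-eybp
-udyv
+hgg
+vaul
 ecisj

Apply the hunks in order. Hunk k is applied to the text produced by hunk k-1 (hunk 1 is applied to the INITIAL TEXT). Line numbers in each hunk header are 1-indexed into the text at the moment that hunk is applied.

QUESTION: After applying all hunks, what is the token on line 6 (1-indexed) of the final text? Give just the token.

Hunk 1: at line 1 remove [snr,kluw] add [eybp] -> 10 lines: lnpiw eybp udyv ecisj jecck esn mfwnh wqyj forgh xkemk
Hunk 2: at line 5 remove [esn,mfwnh] add [qut,uoepf] -> 10 lines: lnpiw eybp udyv ecisj jecck qut uoepf wqyj forgh xkemk
Hunk 3: at line 1 remove [eybp,udyv] add [hgg,vaul] -> 10 lines: lnpiw hgg vaul ecisj jecck qut uoepf wqyj forgh xkemk
Final line 6: qut

Answer: qut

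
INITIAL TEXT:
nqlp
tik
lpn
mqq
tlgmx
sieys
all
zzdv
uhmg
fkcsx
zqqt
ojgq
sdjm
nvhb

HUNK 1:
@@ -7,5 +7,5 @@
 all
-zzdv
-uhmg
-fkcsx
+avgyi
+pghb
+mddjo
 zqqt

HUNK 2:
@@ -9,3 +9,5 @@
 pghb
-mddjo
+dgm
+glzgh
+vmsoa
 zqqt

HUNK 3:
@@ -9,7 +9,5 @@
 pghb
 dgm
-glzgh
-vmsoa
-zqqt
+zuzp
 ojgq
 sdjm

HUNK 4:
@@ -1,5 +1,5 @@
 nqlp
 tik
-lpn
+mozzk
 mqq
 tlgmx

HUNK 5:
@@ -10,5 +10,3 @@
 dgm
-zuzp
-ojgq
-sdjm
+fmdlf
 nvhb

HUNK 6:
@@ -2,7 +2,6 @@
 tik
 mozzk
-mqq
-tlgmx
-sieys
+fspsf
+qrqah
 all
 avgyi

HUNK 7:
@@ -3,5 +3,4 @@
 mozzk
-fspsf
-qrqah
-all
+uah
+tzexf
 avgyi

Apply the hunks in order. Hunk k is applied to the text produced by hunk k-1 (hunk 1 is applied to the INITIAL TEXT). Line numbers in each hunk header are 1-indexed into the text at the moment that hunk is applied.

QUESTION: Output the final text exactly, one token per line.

Hunk 1: at line 7 remove [zzdv,uhmg,fkcsx] add [avgyi,pghb,mddjo] -> 14 lines: nqlp tik lpn mqq tlgmx sieys all avgyi pghb mddjo zqqt ojgq sdjm nvhb
Hunk 2: at line 9 remove [mddjo] add [dgm,glzgh,vmsoa] -> 16 lines: nqlp tik lpn mqq tlgmx sieys all avgyi pghb dgm glzgh vmsoa zqqt ojgq sdjm nvhb
Hunk 3: at line 9 remove [glzgh,vmsoa,zqqt] add [zuzp] -> 14 lines: nqlp tik lpn mqq tlgmx sieys all avgyi pghb dgm zuzp ojgq sdjm nvhb
Hunk 4: at line 1 remove [lpn] add [mozzk] -> 14 lines: nqlp tik mozzk mqq tlgmx sieys all avgyi pghb dgm zuzp ojgq sdjm nvhb
Hunk 5: at line 10 remove [zuzp,ojgq,sdjm] add [fmdlf] -> 12 lines: nqlp tik mozzk mqq tlgmx sieys all avgyi pghb dgm fmdlf nvhb
Hunk 6: at line 2 remove [mqq,tlgmx,sieys] add [fspsf,qrqah] -> 11 lines: nqlp tik mozzk fspsf qrqah all avgyi pghb dgm fmdlf nvhb
Hunk 7: at line 3 remove [fspsf,qrqah,all] add [uah,tzexf] -> 10 lines: nqlp tik mozzk uah tzexf avgyi pghb dgm fmdlf nvhb

Answer: nqlp
tik
mozzk
uah
tzexf
avgyi
pghb
dgm
fmdlf
nvhb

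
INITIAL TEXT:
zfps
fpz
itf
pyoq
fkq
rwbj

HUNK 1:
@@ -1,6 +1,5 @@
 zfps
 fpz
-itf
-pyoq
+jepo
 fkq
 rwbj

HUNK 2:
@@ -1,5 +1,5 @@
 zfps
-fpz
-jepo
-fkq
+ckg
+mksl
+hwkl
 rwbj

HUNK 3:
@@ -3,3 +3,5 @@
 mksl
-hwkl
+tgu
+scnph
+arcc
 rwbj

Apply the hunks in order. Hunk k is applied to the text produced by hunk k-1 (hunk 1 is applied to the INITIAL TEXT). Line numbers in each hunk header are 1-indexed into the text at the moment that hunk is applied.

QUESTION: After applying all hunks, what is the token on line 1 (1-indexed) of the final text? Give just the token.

Hunk 1: at line 1 remove [itf,pyoq] add [jepo] -> 5 lines: zfps fpz jepo fkq rwbj
Hunk 2: at line 1 remove [fpz,jepo,fkq] add [ckg,mksl,hwkl] -> 5 lines: zfps ckg mksl hwkl rwbj
Hunk 3: at line 3 remove [hwkl] add [tgu,scnph,arcc] -> 7 lines: zfps ckg mksl tgu scnph arcc rwbj
Final line 1: zfps

Answer: zfps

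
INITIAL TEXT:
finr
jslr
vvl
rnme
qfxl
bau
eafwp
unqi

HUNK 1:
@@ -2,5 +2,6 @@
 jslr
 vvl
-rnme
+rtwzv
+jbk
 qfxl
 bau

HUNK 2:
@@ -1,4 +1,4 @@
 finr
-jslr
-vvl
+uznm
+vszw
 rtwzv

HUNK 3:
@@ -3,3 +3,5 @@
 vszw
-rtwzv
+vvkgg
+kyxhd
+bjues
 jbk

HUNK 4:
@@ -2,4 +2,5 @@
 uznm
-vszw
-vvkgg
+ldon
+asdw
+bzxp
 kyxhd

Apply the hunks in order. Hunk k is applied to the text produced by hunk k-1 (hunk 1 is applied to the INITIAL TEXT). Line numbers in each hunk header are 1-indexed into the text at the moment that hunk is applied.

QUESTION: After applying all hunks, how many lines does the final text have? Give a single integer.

Hunk 1: at line 2 remove [rnme] add [rtwzv,jbk] -> 9 lines: finr jslr vvl rtwzv jbk qfxl bau eafwp unqi
Hunk 2: at line 1 remove [jslr,vvl] add [uznm,vszw] -> 9 lines: finr uznm vszw rtwzv jbk qfxl bau eafwp unqi
Hunk 3: at line 3 remove [rtwzv] add [vvkgg,kyxhd,bjues] -> 11 lines: finr uznm vszw vvkgg kyxhd bjues jbk qfxl bau eafwp unqi
Hunk 4: at line 2 remove [vszw,vvkgg] add [ldon,asdw,bzxp] -> 12 lines: finr uznm ldon asdw bzxp kyxhd bjues jbk qfxl bau eafwp unqi
Final line count: 12

Answer: 12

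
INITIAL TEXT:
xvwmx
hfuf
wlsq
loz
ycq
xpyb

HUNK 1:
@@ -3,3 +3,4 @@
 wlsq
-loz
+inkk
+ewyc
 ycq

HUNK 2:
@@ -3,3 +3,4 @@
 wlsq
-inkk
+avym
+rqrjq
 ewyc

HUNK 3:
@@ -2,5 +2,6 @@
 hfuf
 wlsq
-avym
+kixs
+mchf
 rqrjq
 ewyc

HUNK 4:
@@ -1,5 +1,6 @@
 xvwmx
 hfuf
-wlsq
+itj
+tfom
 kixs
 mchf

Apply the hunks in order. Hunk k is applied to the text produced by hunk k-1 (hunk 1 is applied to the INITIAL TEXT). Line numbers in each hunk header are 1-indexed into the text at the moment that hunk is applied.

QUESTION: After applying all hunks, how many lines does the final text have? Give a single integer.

Hunk 1: at line 3 remove [loz] add [inkk,ewyc] -> 7 lines: xvwmx hfuf wlsq inkk ewyc ycq xpyb
Hunk 2: at line 3 remove [inkk] add [avym,rqrjq] -> 8 lines: xvwmx hfuf wlsq avym rqrjq ewyc ycq xpyb
Hunk 3: at line 2 remove [avym] add [kixs,mchf] -> 9 lines: xvwmx hfuf wlsq kixs mchf rqrjq ewyc ycq xpyb
Hunk 4: at line 1 remove [wlsq] add [itj,tfom] -> 10 lines: xvwmx hfuf itj tfom kixs mchf rqrjq ewyc ycq xpyb
Final line count: 10

Answer: 10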